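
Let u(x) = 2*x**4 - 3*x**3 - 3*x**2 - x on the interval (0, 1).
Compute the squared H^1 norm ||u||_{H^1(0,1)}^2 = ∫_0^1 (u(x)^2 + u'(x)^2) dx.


||u||_{H^1}^2 = 2257/63

The H^1 norm (squared) on an interval (0, L) is
  ||u||_{H^1}^2 = ∫_0^L u(x)^2 dx + ∫_0^L u'(x)^2 dx.
Compute u'(x) = 8*x**3 - 9*x**2 - 6*x - 1.
Then u(x)^2 = 4*x**8 - 12*x**7 - 3*x**6 + 14*x**5 + 15*x**4 + 6*x**3 + x**2 and u'(x)^2 = 64*x**6 - 144*x**5 - 15*x**4 + 92*x**3 + 54*x**2 + 12*x + 1.
Integrate each monomial from 0 to 1 using ∫_0^1 c·x^n dx = c·1^(n+1)/(n+1):
  ∫_0^1 u(x)^2 dx = ∫_0^1 (4*x^8 - 12*x^7 - 3*x^6 + 14*x^5 + 15*x^4 + 6*x^3 + x^2) dx. Term by term:
    ∫_0^1 4*x^8 dx = 4/9;  ∫_0^1 -12*x^7 dx = -3/2;  ∫_0^1 -3*x^6 dx = -3/7;
    ∫_0^1 14*x^5 dx = 7/3;  ∫_0^1 15*x^4 dx = 3;  ∫_0^1 6*x^3 dx = 3/2;
    ∫_0^1 x^2 dx = 1/3.
  Sum: 4/9 − 3/2 − 3/7 + 7/3 + 3 + 3/2 + 1/3 = 358/63.
  ∫_0^1 u'(x)^2 dx = ∫_0^1 (64*x^6 - 144*x^5 - 15*x^4 + 92*x^3 + 54*x^2 + 12*x + 1) dx. Term by term:
    ∫_0^1 64*x^6 dx = 64/7;  ∫_0^1 -144*x^5 dx = -24;  ∫_0^1 -15*x^4 dx = -3;
    ∫_0^1 92*x^3 dx = 23;  ∫_0^1 54*x^2 dx = 18;  ∫_0^1 12*x dx = 6;
    ∫_0^1 1 dx = 1.
  Sum: 64/7 − 24 − 3 + 23 + 18 + 6 + 1 = 211/7.
Adding: ||u||_{H^1}^2 = 358/63 + 211/7 = 2257/63.


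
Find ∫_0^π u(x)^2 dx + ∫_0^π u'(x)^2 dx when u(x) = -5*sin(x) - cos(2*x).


||u||_{H^1(0,π)}^2 = -100/3 + 55*π/2

u'(x) = 2*sin(2*x) - 5*cos(x).
Expand u² and (u')² and integrate term by term on (0, π), using: for integers n ≥ 1, ∫_0^π sin²(nx) dx = ∫_0^π cos²(nx) dx = π/2; for n ≠ n', ∫_0^π sin(nx)sin(n'x) dx = ∫_0^π cos(nx)cos(n'x) dx = 0; and by product-to-sum, ∫_0^π sin(nx)cos(n'x) dx = ½∫_0^π [sin((n+n')x) + sin((n−n')x)] dx, which is 0 when n+n' is even and 2n/(n²−n'²) when n+n' is odd (it need not vanish on (0, π)).
  u² squared terms: (-1)²·∫cos(2x)² dx = 1·π/2 = π/2;  (-5)²·∫sin(x)² dx = 25·π/2 = 25*π/2.
  u² cross terms: 2·(-1)·(-5)·∫cos(2x)·sin(x) dx = 10·(-2/3) = -20/3.
  So ∫_0^π u² dx = π/2 + 25*π/2 − 20/3 = -20/3 + 13*π.
  (u')² squared terms: (-5)²·∫cos(x)² dx = 25·π/2 = 25*π/2;  (2)²·∫sin(2x)² dx = 4·π/2 = 2*π.
  (u')² cross terms: 2·(-5)·(2)·∫cos(x)·sin(2x) dx = -20·(4/3) = -80/3.
  So ∫_0^π (u')² dx = 25*π/2 + 2*π − 80/3 = -80/3 + 29*π/2.
||u||_{H^1}^2 = (-20/3 + 13*π) + (-80/3 + 29*π/2) = -100/3 + 55*π/2.


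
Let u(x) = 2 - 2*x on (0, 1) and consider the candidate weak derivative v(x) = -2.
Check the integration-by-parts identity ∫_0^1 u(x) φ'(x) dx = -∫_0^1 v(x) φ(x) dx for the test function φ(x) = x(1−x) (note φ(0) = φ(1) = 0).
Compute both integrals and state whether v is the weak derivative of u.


LHS = 1/3, RHS = 1/3. Yes, v = u' weakly.

u(x) = 2 - 2*x, classical derivative u'(x) = -2.
φ(x) = x(1−x), so φ'(x) = 1 - 2*x.
Note φ(0) = φ(1) = 0, so the boundary term u·φ vanishes.
LHS = ∫_0^1 u(x) φ'(x) dx = ∫_0^1 (4*x^2 - 6*x + 2) dx. Term by term:
  ∫_0^1 4*x^2 dx = 4/3;  ∫_0^1 -6*x dx = -3;  ∫_0^1 2 dx = 2.
Sum: 4/3 − 3 + 2 = 1/3.
So LHS = 1/3.
∫_0^1 v(x) φ(x) dx = ∫_0^1 (2*x^2 - 2*x) dx. Term by term:
  ∫_0^1 2*x^2 dx = 2/3;  ∫_0^1 -2*x dx = -1.
Sum: 2/3 − 1 = -1/3.
So RHS = -∫_0^1 v(x) φ(x) dx = 1/3.
LHS = RHS, so the identity holds for this test φ.
Moreover u is smooth here and v(x) = u'(x) = -2 pointwise, so the identity holds for every test function. Hence v is the weak derivative of u.


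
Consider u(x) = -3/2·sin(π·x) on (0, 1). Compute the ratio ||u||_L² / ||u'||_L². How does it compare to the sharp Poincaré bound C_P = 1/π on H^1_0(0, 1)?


||u||_L² / ||u'||_L² = 1/π = C_P.

u(x) = -3/2·sin(π·x), so u'(x) = -3*π*cos(π*x)/2.
Writing u(x) = A·sin(kπx/L) with A = -3/2 and k = 1, use ∫_0^L sin²(kπx/L) dx = L/2 and ∫_0^L cos²(kπx/L) dx = L/2.
u² = 9/4·sin²(π·x) and (u')² = 9*π^2/4·cos²(π·x), and each of sin², cos² integrates to L/2 = 1/2 over (0, 1).
∫_0^1 u² dx = 9/8, so ||u||_L² = 3*sqrt(2)/4.
∫_0^1 (u')² dx = 9*π^2/8, so ||u'||_L² = 3*sqrt(2)*π/4.
Ratio ||u||_L² / ||u'||_L² = 1/π.
Sharp Poincaré constant on H^1_0(0, 1) is C_P = L/π = 1/π, achieved by sin(π·x).
This is the k = 1 eigenfunction (up to amplitude), so the ratio equals the sharp Poincaré constant exactly.


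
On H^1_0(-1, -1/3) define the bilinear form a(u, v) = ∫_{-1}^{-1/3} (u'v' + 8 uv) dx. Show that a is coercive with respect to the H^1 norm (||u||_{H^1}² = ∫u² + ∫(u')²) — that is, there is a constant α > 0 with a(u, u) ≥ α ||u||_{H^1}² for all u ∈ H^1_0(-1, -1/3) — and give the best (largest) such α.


α = 1

Coercivity of a(·,·) on H^1_0(-1, -1/3) means a(u, u) ≥ α ||u||_{H^1}² for every u ∈ H^1_0.
The interval has length L = 2/3, and Poincaré/coercivity depend only on L. Here a(u, u) = ∫(u')² + (8)·∫u².
Here c = 8 ≥ 1, so a(u,u) = ∫(u')² + c∫u² ≥ ∫(u')² + ∫u² = ||u||_{H^1}², i.e. α = 1 works. No larger α is possible: a(u,u) ≥ α||u||_{H^1}² means (1−α)∫(u')² ≥ (α−c)∫u², and for the modes u_n = sin(nπ(x−x₀)/L) (x₀ the left endpoint) one has ∫u_n²/∫(u_n')² = (L/(nπ))² → 0, so a(u_n,u_n)/||u_n||_{H^1}² → 1. Hence the optimal constant is α = 1.
Therefore α = 1.


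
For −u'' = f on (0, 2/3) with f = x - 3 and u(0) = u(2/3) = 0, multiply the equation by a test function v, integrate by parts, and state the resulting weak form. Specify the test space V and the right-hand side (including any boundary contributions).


V = H^1_0(0, 2/3) (so v(0) = v(2/3) = 0); weak form: ∫_0^2/3 u'v' dx = ∫_0^2/3 (x - 3) v dx for all v ∈ V.

Multiply both sides by a test function v and integrate from 0 to 2/3:
  ∫_0^2/3 −u''(x) v(x) dx = ∫_0^2/3 f(x) v(x) dx.
Integrate the LHS by parts once:
  ∫_0^2/3 −u'' v dx = −[u'(x) v(x)]_0^2/3 + ∫_0^2/3 u'(x) v'(x) dx.
Thus ∫_0^2/3 u'(x) v'(x) dx = ∫_0^2/3 f(x) v(x) dx + [u'(x) v(x)]_0^2/3.
Choose V so that boundary terms are either known or forced to vanish.
u is Dirichlet: u(0) = u(2/3) = 0. Let V = H^1_0(0, 2/3); then v(0) = v(2/3) = 0, and [u' v]_0^2/3 = 0.
Weak formulation: find u (satisfying any essential BC) such that ∫_0^2/3 u'(x) v'(x) dx = ∫_0^2/3 f v dx for all v ∈ V.
Substituting f(x) = x - 3, the right-hand side is ∫_0^2/3 (x - 3) v dx.


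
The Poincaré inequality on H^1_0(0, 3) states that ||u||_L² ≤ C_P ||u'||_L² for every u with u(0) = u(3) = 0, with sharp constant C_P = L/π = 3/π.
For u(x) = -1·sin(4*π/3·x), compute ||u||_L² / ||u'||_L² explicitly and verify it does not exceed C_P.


||u||_L² / ||u'||_L² = 3/(4*π) < C_P = 3/π.

u(x) = -1·sin(4*π/3·x), so u'(x) = -4*π*cos(4*π*x/3)/3.
Writing u(x) = A·sin(kπx/L) with A = -1 and k = 4, use ∫_0^L sin²(kπx/L) dx = L/2 and ∫_0^L cos²(kπx/L) dx = L/2.
u² = 1·sin²(4*π/3·x) and (u')² = 16*π^2/9·cos²(4*π/3·x), and each of sin², cos² integrates to L/2 = 3/2 over (0, 3).
∫_0^3 u² dx = 3/2, so ||u||_L² = sqrt(6)/2.
∫_0^3 (u')² dx = 8*π^2/3, so ||u'||_L² = 2*sqrt(6)*π/3.
Ratio ||u||_L² / ||u'||_L² = 3/(4*π).
Sharp Poincaré constant on H^1_0(0, 3) is C_P = L/π = 3/π, achieved by sin(π/3·x).
This is the k = 4 harmonic; the ratio L/(kπ) is strictly less than C_P = L/π, consistent with the sharp inequality ||u||_L² ≤ C_P ||u'||_L².


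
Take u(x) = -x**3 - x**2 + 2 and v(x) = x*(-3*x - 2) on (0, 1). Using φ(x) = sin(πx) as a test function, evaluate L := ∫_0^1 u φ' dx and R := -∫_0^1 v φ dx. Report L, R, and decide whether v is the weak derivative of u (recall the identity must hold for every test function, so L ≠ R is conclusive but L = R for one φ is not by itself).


LHS = -12/π^3 + 5/π, RHS = -12/π^3 + 5/π. Yes, v = u' weakly.

u(x) = -x**3 - x**2 + 2, classical derivative u'(x) = -3*x**2 - 2*x.
φ(x) = sin(πx), so φ'(x) = π*cos(π*x).
Note φ(0) = φ(1) = 0, so the boundary term u·φ vanishes.
LHS = ∫_0^1 u(x) φ'(x) dx = ∫_0^1 (-π*x^3*cos(π*x) - π*x^2*cos(π*x) + 2*π*cos(π*x)) dx. Term by term:
  ∫_0^1 2*π*cos(π*x) dx = 0;  ∫_0^1 -π*x^2*cos(π*x) dx = 2/π;  ∫_0^1 -π*x^3*cos(π*x) dx = -12/π^3 + 3/π.
Sum: 0 + 2/π + -12/π^3 + 3/π = -12/π^3 + 5/π.
So LHS = -12/π^3 + 5/π.
∫_0^1 v(x) φ(x) dx = ∫_0^1 (-3*x^2*sin(π*x) - 2*x*sin(π*x)) dx. Term by term:
  ∫_0^1 -3*x^2*sin(π*x) dx = -3/π + 12/π^3;  ∫_0^1 -2*x*sin(π*x) dx = -2/π.
Sum: -3/π + 12/π^3 − 2/π = -5/π + 12/π^3.
So RHS = -∫_0^1 v(x) φ(x) dx = -12/π^3 + 5/π.
LHS = RHS, so the identity holds for this test φ.
Moreover u is smooth here and v(x) = u'(x) = -3*x**2 - 2*x pointwise, so the identity holds for every test function. Hence v is the weak derivative of u.


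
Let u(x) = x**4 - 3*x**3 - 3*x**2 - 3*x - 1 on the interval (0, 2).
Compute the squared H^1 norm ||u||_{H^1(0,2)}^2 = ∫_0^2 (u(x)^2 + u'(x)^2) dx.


||u||_{H^1}^2 = 239248/315

The H^1 norm (squared) on an interval (0, L) is
  ||u||_{H^1}^2 = ∫_0^L u(x)^2 dx + ∫_0^L u'(x)^2 dx.
Compute u'(x) = 4*x**3 - 9*x**2 - 6*x - 3.
Then u(x)^2 = x**8 - 6*x**7 + 3*x**6 + 12*x**5 + 25*x**4 + 24*x**3 + 15*x**2 + 6*x + 1 and u'(x)^2 = 16*x**6 - 72*x**5 + 33*x**4 + 84*x**3 + 90*x**2 + 36*x + 9.
Integrate each monomial from 0 to 2 using ∫_0^2 c·x^n dx = c·2^(n+1)/(n+1):
  ∫_0^2 u(x)^2 dx = ∫_0^2 (x^8 - 6*x^7 + 3*x^6 + 12*x^5 + 25*x^4 + 24*x^3 + 15*x^2 + 6*x + 1) dx. Term by term:
    ∫_0^2 x^8 dx = 512/9;  ∫_0^2 -6*x^7 dx = -192;  ∫_0^2 3*x^6 dx = 384/7;
    ∫_0^2 12*x^5 dx = 128;  ∫_0^2 25*x^4 dx = 160;  ∫_0^2 24*x^3 dx = 96;
    ∫_0^2 15*x^2 dx = 40;  ∫_0^2 6*x dx = 12;  ∫_0^2 1 dx = 2.
  Sum: 512/9 − 192 + 384/7 + 128 + 160 + 96 + 40 + 12 + 2 = 22538/63.
  ∫_0^2 u'(x)^2 dx = ∫_0^2 (16*x^6 - 72*x^5 + 33*x^4 + 84*x^3 + 90*x^2 + 36*x + 9) dx. Term by term:
    ∫_0^2 16*x^6 dx = 2048/7;  ∫_0^2 -72*x^5 dx = -768;  ∫_0^2 33*x^4 dx = 1056/5;
    ∫_0^2 84*x^3 dx = 336;  ∫_0^2 90*x^2 dx = 240;  ∫_0^2 36*x dx = 72;
    ∫_0^2 9 dx = 18.
  Sum: 2048/7 − 768 + 1056/5 + 336 + 240 + 72 + 18 = 14062/35.
Adding: ||u||_{H^1}^2 = 22538/63 + 14062/35 = 239248/315.


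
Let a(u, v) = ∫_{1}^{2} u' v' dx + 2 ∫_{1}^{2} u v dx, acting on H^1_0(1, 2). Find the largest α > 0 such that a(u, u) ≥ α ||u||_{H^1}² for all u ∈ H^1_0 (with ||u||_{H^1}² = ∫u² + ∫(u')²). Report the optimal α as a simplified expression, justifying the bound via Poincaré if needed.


α = 1

Coercivity of a(·,·) on H^1_0(1, 2) means a(u, u) ≥ α ||u||_{H^1}² for every u ∈ H^1_0.
The interval has length L = 1, and Poincaré/coercivity depend only on L. Here a(u, u) = ∫(u')² + (2)·∫u².
Here c = 2 ≥ 1, so a(u,u) = ∫(u')² + c∫u² ≥ ∫(u')² + ∫u² = ||u||_{H^1}², i.e. α = 1 works. No larger α is possible: a(u,u) ≥ α||u||_{H^1}² means (1−α)∫(u')² ≥ (α−c)∫u², and for the modes u_n = sin(nπ(x−x₀)/L) (x₀ the left endpoint) one has ∫u_n²/∫(u_n')² = (L/(nπ))² → 0, so a(u_n,u_n)/||u_n||_{H^1}² → 1. Hence the optimal constant is α = 1.
Therefore α = 1.


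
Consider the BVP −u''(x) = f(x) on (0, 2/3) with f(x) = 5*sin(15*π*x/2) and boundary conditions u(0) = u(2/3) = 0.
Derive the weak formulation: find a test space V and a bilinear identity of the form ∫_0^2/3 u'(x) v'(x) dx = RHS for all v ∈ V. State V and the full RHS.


V = H^1_0(0, 2/3) (so v(0) = v(2/3) = 0); weak form: ∫_0^2/3 u'v' dx = ∫_0^2/3 (5*sin(15*π*x/2)) v dx for all v ∈ V.

Multiply both sides by a test function v and integrate from 0 to 2/3:
  ∫_0^2/3 −u''(x) v(x) dx = ∫_0^2/3 f(x) v(x) dx.
Integrate the LHS by parts once:
  ∫_0^2/3 −u'' v dx = −[u'(x) v(x)]_0^2/3 + ∫_0^2/3 u'(x) v'(x) dx.
Thus ∫_0^2/3 u'(x) v'(x) dx = ∫_0^2/3 f(x) v(x) dx + [u'(x) v(x)]_0^2/3.
Choose V so that boundary terms are either known or forced to vanish.
u is Dirichlet: u(0) = u(2/3) = 0. Let V = H^1_0(0, 2/3); then v(0) = v(2/3) = 0, and [u' v]_0^2/3 = 0.
Weak formulation: find u (satisfying any essential BC) such that ∫_0^2/3 u'(x) v'(x) dx = ∫_0^2/3 f v dx for all v ∈ V.
Substituting f(x) = 5*sin(15*π*x/2), the right-hand side is ∫_0^2/3 (5*sin(15*π*x/2)) v dx.


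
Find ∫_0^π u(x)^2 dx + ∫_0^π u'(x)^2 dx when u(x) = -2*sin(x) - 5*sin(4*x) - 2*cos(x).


||u||_{H^1(0,π)}^2 = 64/3 + 441*π/2

u'(x) = 2*sin(x) - 2*cos(x) - 20*cos(4*x).
Expand u² and (u')² and integrate term by term on (0, π), using: for integers n ≥ 1, ∫_0^π sin²(nx) dx = ∫_0^π cos²(nx) dx = π/2; for n ≠ n', ∫_0^π sin(nx)sin(n'x) dx = ∫_0^π cos(nx)cos(n'x) dx = 0; and by product-to-sum, ∫_0^π sin(nx)cos(n'x) dx = ½∫_0^π [sin((n+n')x) + sin((n−n')x)] dx, which is 0 when n+n' is even and 2n/(n²−n'²) when n+n' is odd (it need not vanish on (0, π)).
  u² squared terms: (-5)²·∫sin(4x)² dx = 25·π/2 = 25*π/2;  (-2)²·∫cos(x)² dx = 4·π/2 = 2*π;  (-2)²·∫sin(x)² dx = 4·π/2 = 2*π.
  u² cross terms: 2·(-5)·(-2)·∫sin(4x)·cos(x) dx = 20·(8/15) = 32/3;  2·(-5)·(-2)·∫sin(4x)·sin(x) dx = 20·(0) = 0;  2·(-2)·(-2)·∫cos(x)·sin(x) dx = 8·(0) = 0.
  So ∫_0^π u² dx = 25*π/2 + 2*π + 2*π + 32/3 + 0 + 0 = 32/3 + 33*π/2.
  (u')² squared terms: (-20)²·∫cos(4x)² dx = 400·π/2 = 200*π;  (-2)²·∫cos(x)² dx = 4·π/2 = 2*π;  (2)²·∫sin(x)² dx = 4·π/2 = 2*π.
  (u')² cross terms: 2·(-20)·(-2)·∫cos(4x)·cos(x) dx = 80·(0) = 0;  2·(-20)·(2)·∫cos(4x)·sin(x) dx = -80·(-2/15) = 32/3;  2·(-2)·(2)·∫cos(x)·sin(x) dx = -8·(0) = 0.
  So ∫_0^π (u')² dx = 200*π + 2*π + 2*π + 0 + 32/3 + 0 = 32/3 + 204*π.
||u||_{H^1}^2 = (32/3 + 33*π/2) + (32/3 + 204*π) = 64/3 + 441*π/2.


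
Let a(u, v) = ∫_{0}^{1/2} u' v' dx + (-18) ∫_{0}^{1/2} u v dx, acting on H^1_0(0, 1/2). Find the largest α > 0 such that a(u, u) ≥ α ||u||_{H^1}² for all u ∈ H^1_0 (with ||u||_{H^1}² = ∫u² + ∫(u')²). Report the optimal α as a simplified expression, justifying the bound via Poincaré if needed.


α = 2*(-9 + 2*π^2)/(1 + 4*π^2)

Coercivity of a(·,·) on H^1_0(0, 1/2) means a(u, u) ≥ α ||u||_{H^1}² for every u ∈ H^1_0.
The interval has length L = 1/2, and Poincaré/coercivity depend only on L. Here a(u, u) = ∫(u')² + (-18)·∫u².
Here c = -18 < 0 with |c| < (π/L)² = 4*π^2, so coercivity still holds. The condition a(u,u) ≥ α||u||_{H^1}² reads (1−α)∫(u')² ≥ (α−c)∫u². Any admissible α is ≤ 1 (rapidly oscillating u have ∫u²/∫(u')² → 0), and α = 1 would force 0 ≥ (1−c)∫u², impossible since c < 1; so 1−α > 0. By the sharp Poincaré inequality on H^1_0 of an interval of length L, ∫(u')² ≥ (π/L)²∫u² with equality for the first sine mode sin(π(x−x₀)/L) (x₀ the left endpoint), so the inequality holds for all u iff (1−α)(π/L)² ≥ α − c, i.e. α ≤ ((π/L)² + c)/((π/L)² + 1) = (1 + c(L/π)²)/(1 + (L/π)²). (Direct route, valid since c ≤ 0: Poincaré gives c∫u² ≥ c(L/π)²∫(u')², so a(u,u) ≥ (1 + c(L/π)²)∫(u')², while ||u||_{H^1}² ≤ (1 + (L/π)²)∫(u')²; dividing yields the same α.) With (π/L)² = 4*π^2 and c = -18, the largest admissible constant is α = ((π/L)² + c)/((π/L)² + 1).
Simplifying, α = 2*(-9 + 2*π^2)/(1 + 4*π^2).


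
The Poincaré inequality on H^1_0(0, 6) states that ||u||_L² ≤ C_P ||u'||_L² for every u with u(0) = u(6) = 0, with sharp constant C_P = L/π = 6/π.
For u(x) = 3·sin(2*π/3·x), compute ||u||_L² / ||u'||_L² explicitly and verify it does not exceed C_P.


||u||_L² / ||u'||_L² = 3/(2*π) < C_P = 6/π.

u(x) = 3·sin(2*π/3·x), so u'(x) = 2*π*cos(2*π*x/3).
Writing u(x) = A·sin(kπx/L) with A = 3 and k = 4, use ∫_0^L sin²(kπx/L) dx = L/2 and ∫_0^L cos²(kπx/L) dx = L/2.
u² = 9·sin²(2*π/3·x) and (u')² = 4*π^2·cos²(2*π/3·x), and each of sin², cos² integrates to L/2 = 3 over (0, 6).
∫_0^6 u² dx = 27, so ||u||_L² = 3*sqrt(3).
∫_0^6 (u')² dx = 12*π^2, so ||u'||_L² = 2*sqrt(3)*π.
Ratio ||u||_L² / ||u'||_L² = 3/(2*π).
Sharp Poincaré constant on H^1_0(0, 6) is C_P = L/π = 6/π, achieved by sin(π/6·x).
This is the k = 4 harmonic; the ratio L/(kπ) is strictly less than C_P = L/π, consistent with the sharp inequality ||u||_L² ≤ C_P ||u'||_L².


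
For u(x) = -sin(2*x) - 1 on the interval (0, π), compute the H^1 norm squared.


||u||_{H^1(0,π)}^2 = 7*π/2

u'(x) = -2*cos(2*x).
Expand u² and (u')² and integrate term by term on (0, π), using: for integers n ≥ 1, ∫_0^π sin²(nx) dx = ∫_0^π cos²(nx) dx = π/2; for n ≠ n', ∫_0^π sin(nx)sin(n'x) dx = ∫_0^π cos(nx)cos(n'x) dx = 0; and by product-to-sum, ∫_0^π sin(nx)cos(n'x) dx = ½∫_0^π [sin((n+n')x) + sin((n−n')x)] dx, which is 0 when n+n' is even and 2n/(n²−n'²) when n+n' is odd (it need not vanish on (0, π)). For the constant mode: ∫_0^π 1 dx = π, ∫_0^π cos(nx) dx = 0, ∫_0^π sin(nx) dx = (1−(−1)^n)/n.
  u² squared terms: (-1)²·∫1 dx = 1·π = π;  (-1)²·∫sin(2x)² dx = 1·π/2 = π/2.
  u² cross terms: 2·(-1)·(-1)·∫1·sin(2x) dx = 2·(0) = 0.
  So ∫_0^π u² dx = π + π/2 + 0 = 3*π/2.
  (u')² squared terms: (-2)²·∫cos(2x)² dx = 4·π/2 = 2*π.
  So ∫_0^π (u')² dx = 2*π.
||u||_{H^1}^2 = (3*π/2) + (2*π) = 7*π/2.


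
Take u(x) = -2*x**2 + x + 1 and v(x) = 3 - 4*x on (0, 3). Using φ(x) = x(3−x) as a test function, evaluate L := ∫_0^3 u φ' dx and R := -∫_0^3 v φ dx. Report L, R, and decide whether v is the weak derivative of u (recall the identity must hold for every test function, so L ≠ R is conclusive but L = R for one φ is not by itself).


LHS = 45/2, RHS = 27/2. No, v is not the weak derivative of u.

u(x) = -2*x**2 + x + 1, classical derivative u'(x) = 1 - 4*x.
φ(x) = x(3−x), so φ'(x) = 3 - 2*x.
Note φ(0) = φ(3) = 0, so the boundary term u·φ vanishes.
LHS = ∫_0^3 u(x) φ'(x) dx = ∫_0^3 (4*x^3 - 8*x^2 + x + 3) dx. Term by term:
  ∫_0^3 4*x^3 dx = 81;  ∫_0^3 -8*x^2 dx = -72;  ∫_0^3 x dx = 9/2;
  ∫_0^3 3 dx = 9.
Sum: 81 − 72 + 9/2 + 9 = 45/2.
So LHS = 45/2.
∫_0^3 v(x) φ(x) dx = ∫_0^3 (4*x^3 - 15*x^2 + 9*x) dx. Term by term:
  ∫_0^3 4*x^3 dx = 81;  ∫_0^3 -15*x^2 dx = -135;  ∫_0^3 9*x dx = 81/2.
Sum: 81 − 135 + 81/2 = -27/2.
So RHS = -∫_0^3 v(x) φ(x) dx = 27/2.
LHS − RHS = 9 ≠ 0, so the identity fails.
(For a valid weak derivative the identity must hold for EVERY test function, in particular this one. The failure shows v is NOT the weak derivative of u.)
Correct weak derivative would be u'(x) = 1 - 4*x.


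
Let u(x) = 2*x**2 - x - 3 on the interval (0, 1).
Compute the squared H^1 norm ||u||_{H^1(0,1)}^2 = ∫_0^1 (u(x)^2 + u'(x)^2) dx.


||u||_{H^1}^2 = 157/15

The H^1 norm (squared) on an interval (0, L) is
  ||u||_{H^1}^2 = ∫_0^L u(x)^2 dx + ∫_0^L u'(x)^2 dx.
Compute u'(x) = 4*x - 1.
Then u(x)^2 = 4*x**4 - 4*x**3 - 11*x**2 + 6*x + 9 and u'(x)^2 = 16*x**2 - 8*x + 1.
Integrate each monomial from 0 to 1 using ∫_0^1 c·x^n dx = c·1^(n+1)/(n+1):
  ∫_0^1 u(x)^2 dx = ∫_0^1 (4*x^4 - 4*x^3 - 11*x^2 + 6*x + 9) dx. Term by term:
    ∫_0^1 4*x^4 dx = 4/5;  ∫_0^1 -4*x^3 dx = -1;  ∫_0^1 -11*x^2 dx = -11/3;
    ∫_0^1 6*x dx = 3;  ∫_0^1 9 dx = 9.
  Sum: 4/5 − 1 − 11/3 + 3 + 9 = 122/15.
  ∫_0^1 u'(x)^2 dx = ∫_0^1 (16*x^2 - 8*x + 1) dx. Term by term:
    ∫_0^1 16*x^2 dx = 16/3;  ∫_0^1 -8*x dx = -4;  ∫_0^1 1 dx = 1.
  Sum: 16/3 − 4 + 1 = 7/3.
Adding: ||u||_{H^1}^2 = 122/15 + 7/3 = 157/15.


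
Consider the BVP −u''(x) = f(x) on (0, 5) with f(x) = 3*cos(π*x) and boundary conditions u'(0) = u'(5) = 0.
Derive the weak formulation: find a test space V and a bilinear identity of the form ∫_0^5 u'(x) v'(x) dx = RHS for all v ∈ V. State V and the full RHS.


V = H^1(0, 5) (no boundary constraint on v; u is determined up to an additive constant); weak form: ∫_0^5 u'v' dx = ∫_0^5 (3*cos(π*x)) v dx for all v ∈ V.

Multiply both sides by a test function v and integrate from 0 to 5:
  ∫_0^5 −u''(x) v(x) dx = ∫_0^5 f(x) v(x) dx.
Integrate the LHS by parts once:
  ∫_0^5 −u'' v dx = −[u'(x) v(x)]_0^5 + ∫_0^5 u'(x) v'(x) dx.
Thus ∫_0^5 u'(x) v'(x) dx = ∫_0^5 f(x) v(x) dx + [u'(x) v(x)]_0^5.
Choose V so that boundary terms are either known or forced to vanish.
u has homogeneous Neumann: u'(0) = u'(5) = 0. So [u' v]_0^5 = 0·v(5) − 0·v(0) = 0 for any v; take V = H^1(0, 5).
Weak formulation: find u (satisfying any essential BC) such that ∫_0^5 u'(x) v'(x) dx = ∫_0^5 f v dx for all v ∈ V (homogeneous Neumann, so boundary terms vanish).
Substituting f(x) = 3*cos(π*x), the right-hand side is ∫_0^5 (3*cos(π*x)) v dx.
Compatibility check (pure Neumann): taking v ≡ 1 ∈ V gives 0 = ∫_0^5 f dx + (0) − (0), i.e. ∫_0^5 f dx must equal u'(0) − u'(5) = 0. Indeed ∫_0^5 (3*cos(π*x)) dx = 0, so the data are compatible. The solution is then unique only up to an additive constant (fix it e.g. by requiring ∫_0^5 u dx = 0).


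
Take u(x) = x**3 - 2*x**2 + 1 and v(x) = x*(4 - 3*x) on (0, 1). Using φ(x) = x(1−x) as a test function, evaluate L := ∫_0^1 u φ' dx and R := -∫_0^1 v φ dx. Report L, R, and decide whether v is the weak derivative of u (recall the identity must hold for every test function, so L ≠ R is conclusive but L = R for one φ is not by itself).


LHS = 11/60, RHS = -11/60. No, v is not the weak derivative of u.

u(x) = x**3 - 2*x**2 + 1, classical derivative u'(x) = 3*x**2 - 4*x.
φ(x) = x(1−x), so φ'(x) = 1 - 2*x.
Note φ(0) = φ(1) = 0, so the boundary term u·φ vanishes.
LHS = ∫_0^1 u(x) φ'(x) dx = ∫_0^1 (-2*x^4 + 5*x^3 - 2*x^2 - 2*x + 1) dx. Term by term:
  ∫_0^1 -2*x^4 dx = -2/5;  ∫_0^1 5*x^3 dx = 5/4;  ∫_0^1 -2*x^2 dx = -2/3;
  ∫_0^1 -2*x dx = -1;  ∫_0^1 1 dx = 1.
Sum: -2/5 + 5/4 − 2/3 − 1 + 1 = 11/60.
So LHS = 11/60.
∫_0^1 v(x) φ(x) dx = ∫_0^1 (3*x^4 - 7*x^3 + 4*x^2) dx. Term by term:
  ∫_0^1 3*x^4 dx = 3/5;  ∫_0^1 -7*x^3 dx = -7/4;  ∫_0^1 4*x^2 dx = 4/3.
Sum: 3/5 − 7/4 + 4/3 = 11/60.
So RHS = -∫_0^1 v(x) φ(x) dx = -11/60.
LHS − RHS = 11/30 ≠ 0, so the identity fails.
(For a valid weak derivative the identity must hold for EVERY test function, in particular this one. The failure shows v is NOT the weak derivative of u.)
Correct weak derivative would be u'(x) = 3*x**2 - 4*x.


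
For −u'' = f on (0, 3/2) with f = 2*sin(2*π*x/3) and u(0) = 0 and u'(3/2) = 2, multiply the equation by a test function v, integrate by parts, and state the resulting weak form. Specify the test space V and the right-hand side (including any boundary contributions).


V = {v ∈ H^1(0, 3/2) : v(0) = 0} (test functions vanish at x = 0 where u is specified); weak form: ∫_0^3/2 u'v' dx = ∫_0^3/2 (2*sin(2*π*x/3)) v dx + 2·v(3/2) for all v ∈ V.

Multiply both sides by a test function v and integrate from 0 to 3/2:
  ∫_0^3/2 −u''(x) v(x) dx = ∫_0^3/2 f(x) v(x) dx.
Integrate the LHS by parts once:
  ∫_0^3/2 −u'' v dx = −[u'(x) v(x)]_0^3/2 + ∫_0^3/2 u'(x) v'(x) dx.
Thus ∫_0^3/2 u'(x) v'(x) dx = ∫_0^3/2 f(x) v(x) dx + [u'(x) v(x)]_0^3/2.
Choose V so that boundary terms are either known or forced to vanish.
Mixed BC: u(0) = 0 (Dirichlet) and u'(3/2) = 2 (Neumann). Define V = {v ∈ H^1(0, 3/2) : v(0) = 0}. Then [u' v]_0^3/2 = u'(3/2)·v(3/2) − u'(0)·0 = 2·v(3/2).
Weak formulation: find u (satisfying any essential BC) such that ∫_0^3/2 u'(x) v'(x) dx = ∫_0^3/2 f v dx + 2·v(3/2) for all v ∈ V (Dirichlet at 0 absorbed into V; Neumann datum at x = 3/2 contributes the boundary term).
Substituting f(x) = 2*sin(2*π*x/3), the right-hand side is ∫_0^3/2 (2*sin(2*π*x/3)) v dx + 2·v(3/2).


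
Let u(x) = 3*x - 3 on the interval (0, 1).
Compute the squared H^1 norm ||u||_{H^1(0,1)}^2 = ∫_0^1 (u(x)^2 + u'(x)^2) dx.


||u||_{H^1}^2 = 12

The H^1 norm (squared) on an interval (0, L) is
  ||u||_{H^1}^2 = ∫_0^L u(x)^2 dx + ∫_0^L u'(x)^2 dx.
Compute u'(x) = 3.
Then u(x)^2 = 9*x**2 - 18*x + 9 and u'(x)^2 = 9.
Integrate each monomial from 0 to 1 using ∫_0^1 c·x^n dx = c·1^(n+1)/(n+1):
  ∫_0^1 u(x)^2 dx = ∫_0^1 (9*x^2 - 18*x + 9) dx. Term by term:
    ∫_0^1 9*x^2 dx = 3;  ∫_0^1 -18*x dx = -9;  ∫_0^1 9 dx = 9.
  Sum: 3 − 9 + 9 = 3.
  ∫_0^1 u'(x)^2 dx = ∫_0^1 (9) dx. Term by term:
    ∫_0^1 9 dx = 9.
Adding: ||u||_{H^1}^2 = 3 + 9 = 12.


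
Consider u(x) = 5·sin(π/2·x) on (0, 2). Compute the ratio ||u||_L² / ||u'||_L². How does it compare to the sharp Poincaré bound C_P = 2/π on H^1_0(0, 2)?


||u||_L² / ||u'||_L² = 2/π = C_P.

u(x) = 5·sin(π/2·x), so u'(x) = 5*π*cos(π*x/2)/2.
Writing u(x) = A·sin(kπx/L) with A = 5 and k = 1, use ∫_0^L sin²(kπx/L) dx = L/2 and ∫_0^L cos²(kπx/L) dx = L/2.
u² = 25·sin²(π/2·x) and (u')² = 25*π^2/4·cos²(π/2·x), and each of sin², cos² integrates to L/2 = 1 over (0, 2).
∫_0^2 u² dx = 25, so ||u||_L² = 5.
∫_0^2 (u')² dx = 25*π^2/4, so ||u'||_L² = 5*π/2.
Ratio ||u||_L² / ||u'||_L² = 2/π.
Sharp Poincaré constant on H^1_0(0, 2) is C_P = L/π = 2/π, achieved by sin(π/2·x).
This is the k = 1 eigenfunction (up to amplitude), so the ratio equals the sharp Poincaré constant exactly.


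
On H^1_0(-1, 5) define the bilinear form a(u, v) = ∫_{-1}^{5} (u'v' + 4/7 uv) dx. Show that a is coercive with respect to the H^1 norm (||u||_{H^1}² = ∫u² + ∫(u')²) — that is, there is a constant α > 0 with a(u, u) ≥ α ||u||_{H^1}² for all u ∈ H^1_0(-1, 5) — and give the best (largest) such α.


α = (π^2 + 144/7)/(π^2 + 36)

Coercivity of a(·,·) on H^1_0(-1, 5) means a(u, u) ≥ α ||u||_{H^1}² for every u ∈ H^1_0.
The interval has length L = 6, and Poincaré/coercivity depend only on L. Here a(u, u) = ∫(u')² + (4/7)·∫u².
Here 0 < c = 4/7 < 1. The condition a(u,u) ≥ α||u||_{H^1}² reads (1−α)∫(u')² ≥ (α−c)∫u². Any admissible α is ≤ 1 (rapidly oscillating u have ∫u²/∫(u')² → 0), and α = 1 would force 0 ≥ (1−c)∫u², impossible since c < 1; so 1−α > 0. By the sharp Poincaré inequality on H^1_0 of an interval of length L, ∫(u')² ≥ (π/L)²∫u² with equality for the first sine mode sin(π(x−x₀)/L) (x₀ the left endpoint), so the inequality holds for all u iff (1−α)(π/L)² ≥ α − c, i.e. α ≤ ((π/L)² + c)/((π/L)² + 1) = (1 + c(L/π)²)/(1 + (L/π)²). With (π/L)² = π^2/36 and c = 4/7, the largest admissible constant is α = ((π/L)² + c)/((π/L)² + 1).
Simplifying, α = (π^2 + 144/7)/(π^2 + 36).


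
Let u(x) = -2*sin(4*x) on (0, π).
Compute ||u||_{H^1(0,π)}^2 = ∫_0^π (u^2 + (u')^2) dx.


||u||_{H^1(0,π)}^2 = 34*π

u'(x) = -8*cos(4*x).
Expand u² and (u')² and integrate term by term on (0, π), using: for integers n ≥ 1, ∫_0^π sin²(nx) dx = ∫_0^π cos²(nx) dx = π/2; for n ≠ n', ∫_0^π sin(nx)sin(n'x) dx = ∫_0^π cos(nx)cos(n'x) dx = 0; and by product-to-sum, ∫_0^π sin(nx)cos(n'x) dx = ½∫_0^π [sin((n+n')x) + sin((n−n')x)] dx, which is 0 when n+n' is even and 2n/(n²−n'²) when n+n' is odd (it need not vanish on (0, π)).
  u² squared terms: (-2)²·∫sin(4x)² dx = 4·π/2 = 2*π.
  So ∫_0^π u² dx = 2*π.
  (u')² squared terms: (-8)²·∫cos(4x)² dx = 64·π/2 = 32*π.
  So ∫_0^π (u')² dx = 32*π.
||u||_{H^1}^2 = (2*π) + (32*π) = 34*π.


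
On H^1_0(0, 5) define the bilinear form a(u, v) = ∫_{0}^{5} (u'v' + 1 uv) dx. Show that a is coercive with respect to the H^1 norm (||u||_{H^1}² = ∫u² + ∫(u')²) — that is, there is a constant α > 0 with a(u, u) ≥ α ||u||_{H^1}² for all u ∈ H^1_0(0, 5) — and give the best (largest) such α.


α = 1

Coercivity of a(·,·) on H^1_0(0, 5) means a(u, u) ≥ α ||u||_{H^1}² for every u ∈ H^1_0.
The interval has length L = 5, and Poincaré/coercivity depend only on L. Here a(u, u) = ∫(u')² + (1)·∫u².
Here c = 1 ≥ 1, so a(u,u) = ∫(u')² + c∫u² ≥ ∫(u')² + ∫u² = ||u||_{H^1}², i.e. α = 1 works. No larger α is possible: a(u,u) ≥ α||u||_{H^1}² means (1−α)∫(u')² ≥ (α−c)∫u², and for the modes u_n = sin(nπ(x−x₀)/L) (x₀ the left endpoint) one has ∫u_n²/∫(u_n')² = (L/(nπ))² → 0, so a(u_n,u_n)/||u_n||_{H^1}² → 1. Hence the optimal constant is α = 1.
Therefore α = 1.


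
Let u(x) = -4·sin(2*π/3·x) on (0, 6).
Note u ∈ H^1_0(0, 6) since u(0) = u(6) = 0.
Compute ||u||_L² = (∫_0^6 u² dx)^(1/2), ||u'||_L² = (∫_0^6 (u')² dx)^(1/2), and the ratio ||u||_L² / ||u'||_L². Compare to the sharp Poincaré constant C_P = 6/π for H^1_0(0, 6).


||u||_L² / ||u'||_L² = 3/(2*π) < C_P = 6/π.

u(x) = -4·sin(2*π/3·x), so u'(x) = -8*π*cos(2*π*x/3)/3.
Writing u(x) = A·sin(kπx/L) with A = -4 and k = 4, use ∫_0^L sin²(kπx/L) dx = L/2 and ∫_0^L cos²(kπx/L) dx = L/2.
u² = 16·sin²(2*π/3·x) and (u')² = 64*π^2/9·cos²(2*π/3·x), and each of sin², cos² integrates to L/2 = 3 over (0, 6).
∫_0^6 u² dx = 48, so ||u||_L² = 4*sqrt(3).
∫_0^6 (u')² dx = 64*π^2/3, so ||u'||_L² = 8*sqrt(3)*π/3.
Ratio ||u||_L² / ||u'||_L² = 3/(2*π).
Sharp Poincaré constant on H^1_0(0, 6) is C_P = L/π = 6/π, achieved by sin(π/6·x).
This is the k = 4 harmonic; the ratio L/(kπ) is strictly less than C_P = L/π, consistent with the sharp inequality ||u||_L² ≤ C_P ||u'||_L².


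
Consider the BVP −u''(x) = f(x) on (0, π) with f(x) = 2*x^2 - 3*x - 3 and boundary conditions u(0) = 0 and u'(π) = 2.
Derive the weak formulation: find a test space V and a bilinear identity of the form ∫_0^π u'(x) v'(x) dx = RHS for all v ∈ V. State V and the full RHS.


V = {v ∈ H^1(0, π) : v(0) = 0} (test functions vanish at x = 0 where u is specified); weak form: ∫_0^π u'v' dx = ∫_0^π (2*x^2 - 3*x - 3) v dx + 2·v(π) for all v ∈ V.

Multiply both sides by a test function v and integrate from 0 to π:
  ∫_0^π −u''(x) v(x) dx = ∫_0^π f(x) v(x) dx.
Integrate the LHS by parts once:
  ∫_0^π −u'' v dx = −[u'(x) v(x)]_0^π + ∫_0^π u'(x) v'(x) dx.
Thus ∫_0^π u'(x) v'(x) dx = ∫_0^π f(x) v(x) dx + [u'(x) v(x)]_0^π.
Choose V so that boundary terms are either known or forced to vanish.
Mixed BC: u(0) = 0 (Dirichlet) and u'(π) = 2 (Neumann). Define V = {v ∈ H^1(0, π) : v(0) = 0}. Then [u' v]_0^π = u'(π)·v(π) − u'(0)·0 = 2·v(π).
Weak formulation: find u (satisfying any essential BC) such that ∫_0^π u'(x) v'(x) dx = ∫_0^π f v dx + 2·v(π) for all v ∈ V (Dirichlet at 0 absorbed into V; Neumann datum at x = π contributes the boundary term).
Substituting f(x) = 2*x^2 - 3*x - 3, the right-hand side is ∫_0^π (2*x^2 - 3*x - 3) v dx + 2·v(π).


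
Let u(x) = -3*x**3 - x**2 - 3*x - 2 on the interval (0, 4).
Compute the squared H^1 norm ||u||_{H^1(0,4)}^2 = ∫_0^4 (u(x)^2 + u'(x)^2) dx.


||u||_{H^1}^2 = 1067972/21

The H^1 norm (squared) on an interval (0, L) is
  ||u||_{H^1}^2 = ∫_0^L u(x)^2 dx + ∫_0^L u'(x)^2 dx.
Compute u'(x) = -9*x**2 - 2*x - 3.
Then u(x)^2 = 9*x**6 + 6*x**5 + 19*x**4 + 18*x**3 + 13*x**2 + 12*x + 4 and u'(x)^2 = 81*x**4 + 36*x**3 + 58*x**2 + 12*x + 9.
Integrate each monomial from 0 to 4 using ∫_0^4 c·x^n dx = c·4^(n+1)/(n+1):
  ∫_0^4 u(x)^2 dx = ∫_0^4 (9*x^6 + 6*x^5 + 19*x^4 + 18*x^3 + 13*x^2 + 12*x + 4) dx. Term by term:
    ∫_0^4 9*x^6 dx = 147456/7;  ∫_0^4 6*x^5 dx = 4096;  ∫_0^4 19*x^4 dx = 19456/5;
    ∫_0^4 18*x^3 dx = 1152;  ∫_0^4 13*x^2 dx = 832/3;  ∫_0^4 12*x dx = 96;
    ∫_0^4 4 dx = 16.
  Sum: 147456/7 + 4096 + 19456/5 + 1152 + 832/3 + 96 + 16 = 3212336/105.
  ∫_0^4 u'(x)^2 dx = ∫_0^4 (81*x^4 + 36*x^3 + 58*x^2 + 12*x + 9) dx. Term by term:
    ∫_0^4 81*x^4 dx = 82944/5;  ∫_0^4 36*x^3 dx = 2304;  ∫_0^4 58*x^2 dx = 3712/3;
    ∫_0^4 12*x dx = 96;  ∫_0^4 9 dx = 36.
  Sum: 82944/5 + 2304 + 3712/3 + 96 + 36 = 303932/15.
Adding: ||u||_{H^1}^2 = 3212336/105 + 303932/15 = 1067972/21.


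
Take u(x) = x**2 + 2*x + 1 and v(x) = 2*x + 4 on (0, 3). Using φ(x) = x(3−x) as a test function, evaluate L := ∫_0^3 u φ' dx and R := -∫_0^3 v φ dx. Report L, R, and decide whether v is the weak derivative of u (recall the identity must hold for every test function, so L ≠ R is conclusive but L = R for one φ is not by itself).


LHS = -45/2, RHS = -63/2. No, v is not the weak derivative of u.

u(x) = x**2 + 2*x + 1, classical derivative u'(x) = 2*x + 2.
φ(x) = x(3−x), so φ'(x) = 3 - 2*x.
Note φ(0) = φ(3) = 0, so the boundary term u·φ vanishes.
LHS = ∫_0^3 u(x) φ'(x) dx = ∫_0^3 (-2*x^3 - x^2 + 4*x + 3) dx. Term by term:
  ∫_0^3 -2*x^3 dx = -81/2;  ∫_0^3 -x^2 dx = -9;  ∫_0^3 4*x dx = 18;
  ∫_0^3 3 dx = 9.
Sum: -81/2 − 9 + 18 + 9 = -45/2.
So LHS = -45/2.
∫_0^3 v(x) φ(x) dx = ∫_0^3 (-2*x^3 + 2*x^2 + 12*x) dx. Term by term:
  ∫_0^3 -2*x^3 dx = -81/2;  ∫_0^3 2*x^2 dx = 18;  ∫_0^3 12*x dx = 54.
Sum: -81/2 + 18 + 54 = 63/2.
So RHS = -∫_0^3 v(x) φ(x) dx = -63/2.
LHS − RHS = 9 ≠ 0, so the identity fails.
(For a valid weak derivative the identity must hold for EVERY test function, in particular this one. The failure shows v is NOT the weak derivative of u.)
Correct weak derivative would be u'(x) = 2*x + 2.


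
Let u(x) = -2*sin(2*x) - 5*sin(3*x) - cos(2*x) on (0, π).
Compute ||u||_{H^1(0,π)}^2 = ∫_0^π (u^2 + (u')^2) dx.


||u||_{H^1(0,π)}^2 = 60 + 275*π/2

u'(x) = 2*sin(2*x) - 4*cos(2*x) - 15*cos(3*x).
Expand u² and (u')² and integrate term by term on (0, π), using: for integers n ≥ 1, ∫_0^π sin²(nx) dx = ∫_0^π cos²(nx) dx = π/2; for n ≠ n', ∫_0^π sin(nx)sin(n'x) dx = ∫_0^π cos(nx)cos(n'x) dx = 0; and by product-to-sum, ∫_0^π sin(nx)cos(n'x) dx = ½∫_0^π [sin((n+n')x) + sin((n−n')x)] dx, which is 0 when n+n' is even and 2n/(n²−n'²) when n+n' is odd (it need not vanish on (0, π)).
  u² squared terms: (-1)²·∫cos(2x)² dx = 1·π/2 = π/2;  (-5)²·∫sin(3x)² dx = 25·π/2 = 25*π/2;  (-2)²·∫sin(2x)² dx = 4·π/2 = 2*π.
  u² cross terms: 2·(-1)·(-5)·∫cos(2x)·sin(3x) dx = 10·(6/5) = 12;  2·(-1)·(-2)·∫cos(2x)·sin(2x) dx = 4·(0) = 0;  2·(-5)·(-2)·∫sin(3x)·sin(2x) dx = 20·(0) = 0.
  So ∫_0^π u² dx = π/2 + 25*π/2 + 2*π + 12 + 0 + 0 = 12 + 15*π.
  (u')² squared terms: (-15)²·∫cos(3x)² dx = 225·π/2 = 225*π/2;  (-4)²·∫cos(2x)² dx = 16·π/2 = 8*π;  (2)²·∫sin(2x)² dx = 4·π/2 = 2*π.
  (u')² cross terms: 2·(-15)·(-4)·∫cos(3x)·cos(2x) dx = 120·(0) = 0;  2·(-15)·(2)·∫cos(3x)·sin(2x) dx = -60·(-4/5) = 48;  2·(-4)·(2)·∫cos(2x)·sin(2x) dx = -16·(0) = 0.
  So ∫_0^π (u')² dx = 225*π/2 + 8*π + 2*π + 0 + 48 + 0 = 48 + 245*π/2.
||u||_{H^1}^2 = (12 + 15*π) + (48 + 245*π/2) = 60 + 275*π/2.


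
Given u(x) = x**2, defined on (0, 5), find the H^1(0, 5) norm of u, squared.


||u||_{H^1}^2 = 2375/3

The H^1 norm (squared) on an interval (0, L) is
  ||u||_{H^1}^2 = ∫_0^L u(x)^2 dx + ∫_0^L u'(x)^2 dx.
Compute u'(x) = 2*x.
Then u(x)^2 = x**4 and u'(x)^2 = 4*x**2.
Integrate each monomial from 0 to 5 using ∫_0^5 c·x^n dx = c·5^(n+1)/(n+1):
  ∫_0^5 u(x)^2 dx = ∫_0^5 (x^4) dx. Term by term:
    ∫_0^5 x^4 dx = 625.
  ∫_0^5 u'(x)^2 dx = ∫_0^5 (4*x^2) dx. Term by term:
    ∫_0^5 4*x^2 dx = 500/3.
Adding: ||u||_{H^1}^2 = 625 + 500/3 = 2375/3.


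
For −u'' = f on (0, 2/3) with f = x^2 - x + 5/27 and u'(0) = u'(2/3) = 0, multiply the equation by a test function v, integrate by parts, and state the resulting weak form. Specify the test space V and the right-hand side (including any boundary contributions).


V = H^1(0, 2/3) (no boundary constraint on v; u is determined up to an additive constant); weak form: ∫_0^2/3 u'v' dx = ∫_0^2/3 (x^2 - x + 5/27) v dx for all v ∈ V.

Multiply both sides by a test function v and integrate from 0 to 2/3:
  ∫_0^2/3 −u''(x) v(x) dx = ∫_0^2/3 f(x) v(x) dx.
Integrate the LHS by parts once:
  ∫_0^2/3 −u'' v dx = −[u'(x) v(x)]_0^2/3 + ∫_0^2/3 u'(x) v'(x) dx.
Thus ∫_0^2/3 u'(x) v'(x) dx = ∫_0^2/3 f(x) v(x) dx + [u'(x) v(x)]_0^2/3.
Choose V so that boundary terms are either known or forced to vanish.
u has homogeneous Neumann: u'(0) = u'(2/3) = 0. So [u' v]_0^2/3 = 0·v(2/3) − 0·v(0) = 0 for any v; take V = H^1(0, 2/3).
Weak formulation: find u (satisfying any essential BC) such that ∫_0^2/3 u'(x) v'(x) dx = ∫_0^2/3 f v dx for all v ∈ V (homogeneous Neumann, so boundary terms vanish).
Substituting f(x) = x^2 - x + 5/27, the right-hand side is ∫_0^2/3 (x^2 - x + 5/27) v dx.
Compatibility check (pure Neumann): taking v ≡ 1 ∈ V gives 0 = ∫_0^2/3 f dx + (0) − (0), i.e. ∫_0^2/3 f dx must equal u'(0) − u'(2/3) = 0. Indeed ∫_0^2/3 (x^2 - x + 5/27) dx = 0, so the data are compatible. The solution is then unique only up to an additive constant (fix it e.g. by requiring ∫_0^2/3 u dx = 0).


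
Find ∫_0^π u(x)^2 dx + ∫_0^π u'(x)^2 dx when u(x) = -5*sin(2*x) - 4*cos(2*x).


||u||_{H^1(0,π)}^2 = 205*π/2

u'(x) = 8*sin(2*x) - 10*cos(2*x).
Expand u² and (u')² and integrate term by term on (0, π), using: for integers n ≥ 1, ∫_0^π sin²(nx) dx = ∫_0^π cos²(nx) dx = π/2; for n ≠ n', ∫_0^π sin(nx)sin(n'x) dx = ∫_0^π cos(nx)cos(n'x) dx = 0; and by product-to-sum, ∫_0^π sin(nx)cos(n'x) dx = ½∫_0^π [sin((n+n')x) + sin((n−n')x)] dx, which is 0 when n+n' is even and 2n/(n²−n'²) when n+n' is odd (it need not vanish on (0, π)).
  u² squared terms: (-5)²·∫sin(2x)² dx = 25·π/2 = 25*π/2;  (-4)²·∫cos(2x)² dx = 16·π/2 = 8*π.
  u² cross terms: 2·(-5)·(-4)·∫sin(2x)·cos(2x) dx = 40·(0) = 0.
  So ∫_0^π u² dx = 25*π/2 + 8*π + 0 = 41*π/2.
  (u')² squared terms: (-10)²·∫cos(2x)² dx = 100·π/2 = 50*π;  (8)²·∫sin(2x)² dx = 64·π/2 = 32*π.
  (u')² cross terms: 2·(-10)·(8)·∫cos(2x)·sin(2x) dx = -160·(0) = 0.
  So ∫_0^π (u')² dx = 50*π + 32*π + 0 = 82*π.
||u||_{H^1}^2 = (41*π/2) + (82*π) = 205*π/2.


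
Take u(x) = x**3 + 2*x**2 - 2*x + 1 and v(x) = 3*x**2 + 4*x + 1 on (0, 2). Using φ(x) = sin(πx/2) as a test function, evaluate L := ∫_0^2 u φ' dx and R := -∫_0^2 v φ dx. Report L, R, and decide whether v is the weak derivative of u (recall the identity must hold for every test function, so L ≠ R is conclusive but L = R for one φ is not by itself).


LHS = -32/π + 96/π^3, RHS = -44/π + 96/π^3. No, v is not the weak derivative of u.

u(x) = x**3 + 2*x**2 - 2*x + 1, classical derivative u'(x) = 3*x**2 + 4*x - 2.
φ(x) = sin(πx/2), so φ'(x) = π*cos(π*x/2)/2.
Note φ(0) = φ(2) = 0, so the boundary term u·φ vanishes.
LHS = ∫_0^2 u(x) φ'(x) dx = ∫_0^2 (π*x^3*cos(π*x/2)/2 + π*x^2*cos(π*x/2) - π*x*cos(π*x/2) + π*cos(π*x/2)/2) dx. Term by term:
  ∫_0^2 π*cos(π*x/2)/2 dx = 0;  ∫_0^2 π*x^2*cos(π*x/2) dx = -16/π;  ∫_0^2 π*x^3*cos(π*x/2)/2 dx = -24/π + 96/π^3;
  ∫_0^2 -π*x*cos(π*x/2) dx = 8/π.
Sum: 0 − 16/π + -24/π + 96/π^3 + 8/π = -32/π + 96/π^3.
So LHS = -32/π + 96/π^3.
∫_0^2 v(x) φ(x) dx = ∫_0^2 (3*x^2*sin(π*x/2) + 4*x*sin(π*x/2) + sin(π*x/2)) dx. Term by term:
  ∫_0^2 3*x^2*sin(π*x/2) dx = -96/π^3 + 24/π;  ∫_0^2 4*x*sin(π*x/2) dx = 16/π;  ∫_0^2 sin(π*x/2) dx = 4/π.
Sum: -96/π^3 + 24/π + 16/π + 4/π = -96/π^3 + 44/π.
So RHS = -∫_0^2 v(x) φ(x) dx = -44/π + 96/π^3.
LHS − RHS = 12/π ≠ 0, so the identity fails.
(For a valid weak derivative the identity must hold for EVERY test function, in particular this one. The failure shows v is NOT the weak derivative of u.)
Correct weak derivative would be u'(x) = 3*x**2 + 4*x - 2.


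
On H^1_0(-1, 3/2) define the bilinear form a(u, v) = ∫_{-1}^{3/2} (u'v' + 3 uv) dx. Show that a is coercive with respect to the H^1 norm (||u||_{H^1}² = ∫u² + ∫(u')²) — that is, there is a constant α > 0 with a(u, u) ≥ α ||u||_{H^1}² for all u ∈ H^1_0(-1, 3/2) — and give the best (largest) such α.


α = 1

Coercivity of a(·,·) on H^1_0(-1, 3/2) means a(u, u) ≥ α ||u||_{H^1}² for every u ∈ H^1_0.
The interval has length L = 5/2, and Poincaré/coercivity depend only on L. Here a(u, u) = ∫(u')² + (3)·∫u².
Here c = 3 ≥ 1, so a(u,u) = ∫(u')² + c∫u² ≥ ∫(u')² + ∫u² = ||u||_{H^1}², i.e. α = 1 works. No larger α is possible: a(u,u) ≥ α||u||_{H^1}² means (1−α)∫(u')² ≥ (α−c)∫u², and for the modes u_n = sin(nπ(x−x₀)/L) (x₀ the left endpoint) one has ∫u_n²/∫(u_n')² = (L/(nπ))² → 0, so a(u_n,u_n)/||u_n||_{H^1}² → 1. Hence the optimal constant is α = 1.
Therefore α = 1.
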